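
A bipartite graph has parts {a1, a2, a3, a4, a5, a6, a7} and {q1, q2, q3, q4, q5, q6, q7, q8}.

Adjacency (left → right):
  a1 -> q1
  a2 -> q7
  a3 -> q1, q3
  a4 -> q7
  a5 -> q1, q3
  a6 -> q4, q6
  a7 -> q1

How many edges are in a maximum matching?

4

For example, pair a1–q1, a2–q7, a3–q3, a6–q6.
The set {a1, a2, a3, a4, a5, a7} has only 3 neighbours ({q1, q3, q7}), so by Hall's theorem at most 4 of the 7 left vertices can be matched.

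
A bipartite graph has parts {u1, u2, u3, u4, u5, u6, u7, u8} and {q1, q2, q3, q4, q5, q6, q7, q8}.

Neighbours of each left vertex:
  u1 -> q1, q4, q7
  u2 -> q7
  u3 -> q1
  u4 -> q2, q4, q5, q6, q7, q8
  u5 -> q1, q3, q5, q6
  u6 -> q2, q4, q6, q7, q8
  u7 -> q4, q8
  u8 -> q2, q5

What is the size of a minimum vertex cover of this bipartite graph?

{u1, u2, u3, u4, u5, u6, u7, u8} is a vertex cover of size 8: every edge has an endpoint in this set.
No smaller cover exists because u1–q4, u2–q7, u3–q1, u4–q5, u5–q3, u6–q6, u7–q8, u8–q2 is a matching of size 8, and a cover must include an endpoint of each of these disjoint edges (König's theorem).

8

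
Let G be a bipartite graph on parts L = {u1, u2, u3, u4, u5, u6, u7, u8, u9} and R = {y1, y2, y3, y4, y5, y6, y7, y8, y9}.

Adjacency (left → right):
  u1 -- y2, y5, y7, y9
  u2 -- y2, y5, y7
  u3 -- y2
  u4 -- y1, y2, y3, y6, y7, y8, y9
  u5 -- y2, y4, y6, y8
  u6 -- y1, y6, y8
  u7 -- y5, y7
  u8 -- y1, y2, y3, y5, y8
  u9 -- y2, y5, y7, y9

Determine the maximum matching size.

A valid assignment of size 8: u1-y9, u2-y5, u3-y2, u4-y6, u5-y8, u6-y1, u7-y7, u8-y3.
The set {u1, u2, u3, u7, u9} has only 4 neighbours ({y2, y5, y7, y9}), so by Hall's theorem at most 8 of the 9 left vertices can be matched.

8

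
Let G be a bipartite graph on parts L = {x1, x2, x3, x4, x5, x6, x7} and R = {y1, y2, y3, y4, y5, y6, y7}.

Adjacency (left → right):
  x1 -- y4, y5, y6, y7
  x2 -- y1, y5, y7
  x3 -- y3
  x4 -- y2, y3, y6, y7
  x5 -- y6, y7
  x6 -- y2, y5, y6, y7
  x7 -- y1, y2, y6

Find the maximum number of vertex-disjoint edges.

For example, pair x1–y4, x2–y7, x3–y3, x4–y2, x5–y6, x6–y5, x7–y1.
All 7 left vertices are matched, so no larger matching exists.

7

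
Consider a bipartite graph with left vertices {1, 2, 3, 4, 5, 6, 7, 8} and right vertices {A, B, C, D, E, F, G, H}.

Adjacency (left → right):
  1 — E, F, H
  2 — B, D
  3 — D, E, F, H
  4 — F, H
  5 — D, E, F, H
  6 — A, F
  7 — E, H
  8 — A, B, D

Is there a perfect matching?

The set {1, 2, 3, 4, 5, 6, 7, 8} has only 6 neighbours ({A, B, D, E, F, H}), so by Hall's theorem at most 6 of the 8 left vertices can be matched.
Hence no matching covers every left vertex.

No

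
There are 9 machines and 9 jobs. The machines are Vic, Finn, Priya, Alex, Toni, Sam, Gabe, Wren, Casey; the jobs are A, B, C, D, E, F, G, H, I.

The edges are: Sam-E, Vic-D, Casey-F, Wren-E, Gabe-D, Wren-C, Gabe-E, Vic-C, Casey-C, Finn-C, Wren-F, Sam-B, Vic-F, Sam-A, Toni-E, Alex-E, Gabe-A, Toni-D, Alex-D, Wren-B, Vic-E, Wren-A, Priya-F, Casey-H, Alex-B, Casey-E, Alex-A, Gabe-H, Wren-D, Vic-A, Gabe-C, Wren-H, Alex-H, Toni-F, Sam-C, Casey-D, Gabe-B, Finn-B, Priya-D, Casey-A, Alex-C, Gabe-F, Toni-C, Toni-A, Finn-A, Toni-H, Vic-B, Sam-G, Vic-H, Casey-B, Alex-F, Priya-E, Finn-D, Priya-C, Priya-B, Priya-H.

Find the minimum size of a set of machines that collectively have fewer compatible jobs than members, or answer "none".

Take S = {Vic, Finn, Priya, Alex, Toni, Gabe, Wren, Casey}. Its neighbourhood is {A, B, C, D, E, F, H}, so |N(S)| = 7 < |S| = 8.
Every subset of size less than 8 has at least as many neighbours as members, so 8 is the minimum.

8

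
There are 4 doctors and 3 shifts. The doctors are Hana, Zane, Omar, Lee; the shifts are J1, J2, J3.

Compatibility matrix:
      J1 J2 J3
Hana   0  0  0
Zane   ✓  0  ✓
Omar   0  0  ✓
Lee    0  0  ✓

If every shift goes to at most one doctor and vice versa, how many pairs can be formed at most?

A valid assignment of size 2: Zane–J1, Omar–J3.
The set {Hana, Omar, Lee} has only 1 neighbour ({J3}), so by Hall's theorem at most 2 of the 4 doctors can be matched.

2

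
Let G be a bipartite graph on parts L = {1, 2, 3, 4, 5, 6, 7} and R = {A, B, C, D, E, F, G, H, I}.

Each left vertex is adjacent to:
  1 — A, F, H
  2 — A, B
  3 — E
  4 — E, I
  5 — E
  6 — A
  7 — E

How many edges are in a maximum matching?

One maximum matching: 1→F, 2→B, 3→E, 4→I, 6→A.
The set {3, 5, 7} has only 1 neighbour ({E}), so by Hall's theorem at most 5 of the 7 left vertices can be matched.

5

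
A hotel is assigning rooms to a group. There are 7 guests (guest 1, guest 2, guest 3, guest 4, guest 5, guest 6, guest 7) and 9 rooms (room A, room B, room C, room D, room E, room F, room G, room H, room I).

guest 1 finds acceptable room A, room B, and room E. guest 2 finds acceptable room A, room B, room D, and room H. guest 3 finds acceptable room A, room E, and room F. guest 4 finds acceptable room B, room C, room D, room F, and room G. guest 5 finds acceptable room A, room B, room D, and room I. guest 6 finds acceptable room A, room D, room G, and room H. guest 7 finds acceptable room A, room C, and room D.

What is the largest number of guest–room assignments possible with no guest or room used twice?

One maximum matching: guest 1-room E, guest 2-room H, guest 3-room F, guest 4-room C, guest 5-room I, guest 6-room G, guest 7-room D.
This saturates every guest, so 7 is the maximum.

7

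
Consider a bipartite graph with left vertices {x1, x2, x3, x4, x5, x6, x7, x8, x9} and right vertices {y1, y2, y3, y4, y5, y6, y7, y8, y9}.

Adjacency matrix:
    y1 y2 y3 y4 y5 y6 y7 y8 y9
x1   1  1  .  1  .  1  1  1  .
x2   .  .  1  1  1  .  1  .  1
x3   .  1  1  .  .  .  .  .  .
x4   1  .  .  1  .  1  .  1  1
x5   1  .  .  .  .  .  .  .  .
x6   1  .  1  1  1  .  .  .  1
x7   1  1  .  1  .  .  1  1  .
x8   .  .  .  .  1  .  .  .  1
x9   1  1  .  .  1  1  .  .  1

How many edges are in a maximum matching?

9

A valid assignment of size 9: x1-y8, x2-y7, x3-y2, x4-y9, x5-y1, x6-y3, x7-y4, x8-y5, x9-y6.
All 9 left vertices are matched, so no larger matching exists.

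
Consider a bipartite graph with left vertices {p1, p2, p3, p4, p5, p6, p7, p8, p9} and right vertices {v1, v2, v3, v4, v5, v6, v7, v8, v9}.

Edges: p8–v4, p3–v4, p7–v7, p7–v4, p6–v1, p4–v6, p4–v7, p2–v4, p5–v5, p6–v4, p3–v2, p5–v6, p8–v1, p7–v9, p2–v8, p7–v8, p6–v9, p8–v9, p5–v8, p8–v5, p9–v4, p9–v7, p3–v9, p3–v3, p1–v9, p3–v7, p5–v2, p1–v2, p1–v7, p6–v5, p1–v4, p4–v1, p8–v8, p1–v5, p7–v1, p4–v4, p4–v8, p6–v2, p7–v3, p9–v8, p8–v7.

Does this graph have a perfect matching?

Yes

One maximum matching: p1-v9, p2-v8, p3-v3, p4-v6, p5-v2, p6-v1, p7-v4, p8-v5, p9-v7.
All 9 left vertices are covered.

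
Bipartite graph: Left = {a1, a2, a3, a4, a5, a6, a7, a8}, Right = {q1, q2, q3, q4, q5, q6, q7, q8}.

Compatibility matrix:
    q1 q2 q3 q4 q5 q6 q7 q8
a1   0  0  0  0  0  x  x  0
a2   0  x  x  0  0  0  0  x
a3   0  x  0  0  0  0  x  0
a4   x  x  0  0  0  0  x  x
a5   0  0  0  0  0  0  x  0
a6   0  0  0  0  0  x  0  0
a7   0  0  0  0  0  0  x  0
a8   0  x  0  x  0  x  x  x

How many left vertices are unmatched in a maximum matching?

For example, pair a1-q6, a2-q8, a3-q2, a4-q1, a5-q7, a8-q4.
The set {a1, a5, a6, a7} has only 2 neighbours ({q6, q7}), so by Hall's theorem at most 6 of the 8 left vertices can be matched.
That matches 6 of the 8, leaving 2 unmatched; no matching can do better.

2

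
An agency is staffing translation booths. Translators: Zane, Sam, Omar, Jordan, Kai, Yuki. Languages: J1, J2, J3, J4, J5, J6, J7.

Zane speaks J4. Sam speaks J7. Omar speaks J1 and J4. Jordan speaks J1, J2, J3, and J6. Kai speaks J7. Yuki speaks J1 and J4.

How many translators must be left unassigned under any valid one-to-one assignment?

For example, pair Zane→J4, Sam→J7, Omar→J1, Jordan→J3.
The set {Zane, Sam, Omar, Kai, Yuki} has only 3 neighbours ({J1, J4, J7}), so by Hall's theorem at most 4 of the 6 translators can be matched.
That matches 4 of the 6, leaving 2 unmatched; no matching can do better.

2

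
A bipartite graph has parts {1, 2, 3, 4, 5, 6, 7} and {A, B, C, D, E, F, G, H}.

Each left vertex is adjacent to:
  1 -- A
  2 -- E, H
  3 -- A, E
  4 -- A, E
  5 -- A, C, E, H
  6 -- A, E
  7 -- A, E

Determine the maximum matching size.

4

For example, pair 1-A, 2-H, 3-E, 5-C.
The set {1, 3, 4, 6, 7} has only 2 neighbours ({A, E}), so by Hall's theorem at most 4 of the 7 left vertices can be matched.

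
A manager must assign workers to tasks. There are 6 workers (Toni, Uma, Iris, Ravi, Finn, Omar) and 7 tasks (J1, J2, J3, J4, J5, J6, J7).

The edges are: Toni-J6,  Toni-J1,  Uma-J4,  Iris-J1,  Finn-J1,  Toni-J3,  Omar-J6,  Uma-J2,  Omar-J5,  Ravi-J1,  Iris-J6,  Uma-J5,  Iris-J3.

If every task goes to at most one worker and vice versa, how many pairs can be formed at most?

For example, pair Toni-J6, Uma-J2, Iris-J3, Ravi-J1, Omar-J5.
The set {Ravi, Finn} has only 1 neighbour ({J1}), so by Hall's theorem at most 5 of the 6 workers can be matched.

5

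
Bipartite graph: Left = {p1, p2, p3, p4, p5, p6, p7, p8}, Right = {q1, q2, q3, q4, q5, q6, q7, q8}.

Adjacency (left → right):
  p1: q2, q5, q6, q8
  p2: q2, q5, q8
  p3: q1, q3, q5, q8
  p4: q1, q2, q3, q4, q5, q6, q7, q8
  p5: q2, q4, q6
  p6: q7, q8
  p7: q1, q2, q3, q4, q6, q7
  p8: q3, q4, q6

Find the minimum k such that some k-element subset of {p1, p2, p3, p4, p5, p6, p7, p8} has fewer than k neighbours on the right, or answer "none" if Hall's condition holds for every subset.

A matching saturating every left vertex exists, for instance p1→q8, p2→q5, p3→q3, p4→q1, p5→q2, p6→q7, p7→q4, p8→q6.
By Hall's marriage theorem, this means |N(S)| ≥ |S| for every subset S, so no violating subset exists.

none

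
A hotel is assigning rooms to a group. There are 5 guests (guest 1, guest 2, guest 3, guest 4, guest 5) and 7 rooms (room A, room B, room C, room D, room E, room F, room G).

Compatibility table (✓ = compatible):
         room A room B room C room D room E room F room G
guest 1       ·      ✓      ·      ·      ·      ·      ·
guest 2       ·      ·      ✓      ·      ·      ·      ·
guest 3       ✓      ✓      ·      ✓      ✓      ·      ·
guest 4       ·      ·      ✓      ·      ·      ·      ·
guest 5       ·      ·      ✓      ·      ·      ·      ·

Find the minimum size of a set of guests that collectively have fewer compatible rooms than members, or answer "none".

Take S = {guest 2, guest 4}. Its neighbourhood is {room C}, so |N(S)| = 1 < |S| = 2.
No single vertex violates Hall's condition since each has at least one neighbour, so 2 is the minimum.

2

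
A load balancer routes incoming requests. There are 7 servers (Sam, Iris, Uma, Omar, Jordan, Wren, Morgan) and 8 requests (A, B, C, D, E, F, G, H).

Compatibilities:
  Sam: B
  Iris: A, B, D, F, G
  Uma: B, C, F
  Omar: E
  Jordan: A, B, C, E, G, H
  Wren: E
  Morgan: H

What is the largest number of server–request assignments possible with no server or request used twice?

6

For example, pair Sam→B, Iris→A, Uma→F, Omar→E, Jordan→G, Morgan→H.
The set {Omar, Wren} has only 1 neighbour ({E}), so by Hall's theorem at most 6 of the 7 servers can be matched.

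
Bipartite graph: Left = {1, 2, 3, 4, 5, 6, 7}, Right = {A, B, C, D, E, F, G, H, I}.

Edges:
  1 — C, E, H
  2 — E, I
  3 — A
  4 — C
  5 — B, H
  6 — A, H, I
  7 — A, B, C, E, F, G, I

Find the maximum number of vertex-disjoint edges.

One maximum matching: 1-H, 2-E, 3-A, 4-C, 5-B, 6-I, 7-G.
All 7 left vertices are matched, so no larger matching exists.

7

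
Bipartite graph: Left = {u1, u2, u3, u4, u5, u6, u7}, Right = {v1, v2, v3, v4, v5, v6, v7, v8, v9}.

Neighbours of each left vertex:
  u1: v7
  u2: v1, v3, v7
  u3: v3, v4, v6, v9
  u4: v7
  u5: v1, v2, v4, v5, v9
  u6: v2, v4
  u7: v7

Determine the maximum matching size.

5

One maximum matching: u1→v7, u2→v3, u3→v6, u5→v1, u6→v2.
The set {u1, u4, u7} has only 1 neighbour ({v7}), so by Hall's theorem at most 5 of the 7 left vertices can be matched.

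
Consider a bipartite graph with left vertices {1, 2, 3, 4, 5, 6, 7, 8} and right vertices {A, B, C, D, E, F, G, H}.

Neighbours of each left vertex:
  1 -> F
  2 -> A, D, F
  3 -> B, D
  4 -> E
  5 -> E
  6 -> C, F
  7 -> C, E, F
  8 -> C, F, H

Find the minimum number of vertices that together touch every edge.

A maximum matching has 6 edges (e.g. 1–F, 2–D, 3–B, 4–E, 6–C, 8–H).
By König's theorem the minimum vertex cover has the same size. One such cover is {2, 3, 8, C, E, F}.

6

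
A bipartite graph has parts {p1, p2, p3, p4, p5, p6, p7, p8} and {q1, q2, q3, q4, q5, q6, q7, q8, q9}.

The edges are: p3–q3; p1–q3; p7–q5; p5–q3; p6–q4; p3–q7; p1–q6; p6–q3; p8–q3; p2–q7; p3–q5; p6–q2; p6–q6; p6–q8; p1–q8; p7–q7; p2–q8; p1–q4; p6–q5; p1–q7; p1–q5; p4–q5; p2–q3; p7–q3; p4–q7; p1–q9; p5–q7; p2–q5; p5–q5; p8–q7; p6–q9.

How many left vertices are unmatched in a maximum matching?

2

For example, pair p1→q6, p2→q8, p3→q3, p4→q5, p5→q7, p6→q9.
The set {p3, p4, p5, p7, p8} has only 3 neighbours ({q3, q5, q7}), so by Hall's theorem at most 6 of the 8 left vertices can be matched.
That matches 6 of the 8, leaving 2 unmatched; no matching can do better.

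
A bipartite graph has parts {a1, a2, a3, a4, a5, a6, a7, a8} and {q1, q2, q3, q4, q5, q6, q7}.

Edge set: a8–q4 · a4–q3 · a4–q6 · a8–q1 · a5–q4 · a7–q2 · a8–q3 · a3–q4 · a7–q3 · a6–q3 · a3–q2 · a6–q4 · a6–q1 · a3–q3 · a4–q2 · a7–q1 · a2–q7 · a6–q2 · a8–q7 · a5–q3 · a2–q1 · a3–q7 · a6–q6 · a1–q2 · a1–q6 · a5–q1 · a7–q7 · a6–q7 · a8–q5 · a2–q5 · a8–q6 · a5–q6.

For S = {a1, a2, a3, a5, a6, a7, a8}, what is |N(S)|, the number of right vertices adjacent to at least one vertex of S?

7

The union of neighbours of {a1, a2, a3, a5, a6, a7, a8} is {q1, q2, q3, q4, q5, q6, q7}, which has 7 elements.
Since |N(S)| = 7 ≥ |S| = 7, Hall's condition holds for this subset.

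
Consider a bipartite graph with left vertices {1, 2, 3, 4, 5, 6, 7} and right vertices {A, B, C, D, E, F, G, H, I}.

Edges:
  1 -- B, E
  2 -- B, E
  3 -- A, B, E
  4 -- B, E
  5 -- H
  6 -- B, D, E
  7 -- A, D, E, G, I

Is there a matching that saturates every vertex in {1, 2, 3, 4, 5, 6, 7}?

The set {1, 2, 4} has only 2 neighbours ({B, E}), so by Hall's theorem at most 6 of the 7 left vertices can be matched.
Hence no matching covers every left vertex.

No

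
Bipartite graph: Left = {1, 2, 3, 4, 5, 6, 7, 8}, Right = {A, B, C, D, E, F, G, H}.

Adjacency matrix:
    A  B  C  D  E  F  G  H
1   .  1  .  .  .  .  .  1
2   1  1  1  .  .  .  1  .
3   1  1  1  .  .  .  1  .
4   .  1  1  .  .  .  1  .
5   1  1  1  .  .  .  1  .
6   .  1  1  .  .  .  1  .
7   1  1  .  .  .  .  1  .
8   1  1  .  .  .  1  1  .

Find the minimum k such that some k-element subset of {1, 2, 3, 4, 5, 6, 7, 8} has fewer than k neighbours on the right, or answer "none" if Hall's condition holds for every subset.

Take S = {2, 3, 4, 5, 6}. Its neighbourhood is {A, B, C, G}, so |N(S)| = 4 < |S| = 5.
Every subset of size less than 5 has at least as many neighbours as members, so 5 is the minimum.

5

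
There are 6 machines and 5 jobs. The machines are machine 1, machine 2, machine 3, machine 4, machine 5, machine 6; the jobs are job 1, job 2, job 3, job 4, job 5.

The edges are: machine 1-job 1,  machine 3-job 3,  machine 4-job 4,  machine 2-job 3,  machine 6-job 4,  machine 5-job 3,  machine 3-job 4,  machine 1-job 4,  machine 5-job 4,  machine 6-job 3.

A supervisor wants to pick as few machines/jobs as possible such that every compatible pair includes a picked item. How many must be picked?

The 3 edges machine 1–job 1, machine 2–job 3, machine 3–job 4 form a matching, so any vertex cover needs at least 3 vertices (one per matched edge).
Conversely {machine 1, job 3, job 4} meets every edge and has exactly 3 vertices, so 3 is optimal.

3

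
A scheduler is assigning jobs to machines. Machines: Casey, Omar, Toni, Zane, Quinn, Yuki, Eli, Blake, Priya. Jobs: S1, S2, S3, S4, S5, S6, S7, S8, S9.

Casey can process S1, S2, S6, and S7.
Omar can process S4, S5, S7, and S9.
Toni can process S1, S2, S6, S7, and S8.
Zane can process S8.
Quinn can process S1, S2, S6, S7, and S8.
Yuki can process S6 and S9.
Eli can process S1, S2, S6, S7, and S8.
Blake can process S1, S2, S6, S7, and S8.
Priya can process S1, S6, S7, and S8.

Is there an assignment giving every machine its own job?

The set {Casey, Toni, Zane, Quinn, Eli, Blake, Priya} has only 5 neighbours ({S1, S2, S6, S7, S8}), so by Hall's theorem at most 7 of the 9 machines can be matched.
Hence no matching covers every machine.

No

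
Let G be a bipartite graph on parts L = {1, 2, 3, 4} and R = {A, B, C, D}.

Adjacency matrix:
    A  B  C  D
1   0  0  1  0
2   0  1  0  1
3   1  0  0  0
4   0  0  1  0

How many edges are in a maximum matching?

A valid assignment of size 3: 1-C, 2-B, 3-A.
The set {1, 4} has only 1 neighbour ({C}), so by Hall's theorem at most 3 of the 4 left vertices can be matched.

3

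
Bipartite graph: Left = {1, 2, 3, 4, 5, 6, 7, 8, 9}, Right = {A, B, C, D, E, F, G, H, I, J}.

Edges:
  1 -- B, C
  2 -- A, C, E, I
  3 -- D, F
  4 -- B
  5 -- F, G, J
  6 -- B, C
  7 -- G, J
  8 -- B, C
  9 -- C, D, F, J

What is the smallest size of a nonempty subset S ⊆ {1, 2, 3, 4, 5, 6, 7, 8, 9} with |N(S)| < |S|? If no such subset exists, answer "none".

3

Take S = {1, 4, 6}. Its neighbourhood is {B, C}, so |N(S)| = 2 < |S| = 3.
Every subset of size less than 3 has at least as many neighbours as members, so 3 is the minimum.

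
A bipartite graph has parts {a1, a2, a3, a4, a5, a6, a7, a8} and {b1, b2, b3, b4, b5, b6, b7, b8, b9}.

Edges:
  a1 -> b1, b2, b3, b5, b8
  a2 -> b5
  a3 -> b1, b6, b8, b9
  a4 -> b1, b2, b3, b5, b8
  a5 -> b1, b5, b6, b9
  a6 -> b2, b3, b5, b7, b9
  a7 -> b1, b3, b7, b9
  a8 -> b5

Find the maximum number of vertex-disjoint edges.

7

One maximum matching: a1→b1, a2→b5, a3→b8, a4→b2, a5→b6, a6→b7, a7→b3.
The set {a2, a8} has only 1 neighbour ({b5}), so by Hall's theorem at most 7 of the 8 left vertices can be matched.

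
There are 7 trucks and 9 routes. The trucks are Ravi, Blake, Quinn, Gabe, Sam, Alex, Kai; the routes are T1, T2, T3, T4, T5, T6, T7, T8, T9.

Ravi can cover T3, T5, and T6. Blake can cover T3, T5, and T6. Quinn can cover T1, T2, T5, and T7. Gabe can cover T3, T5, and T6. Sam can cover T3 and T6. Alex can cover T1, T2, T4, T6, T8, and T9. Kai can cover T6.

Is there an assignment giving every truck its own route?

The set {Ravi, Blake, Gabe, Sam, Kai} has only 3 neighbours ({T3, T5, T6}), so by Hall's theorem at most 5 of the 7 trucks can be matched.
Hence no matching covers every truck.

No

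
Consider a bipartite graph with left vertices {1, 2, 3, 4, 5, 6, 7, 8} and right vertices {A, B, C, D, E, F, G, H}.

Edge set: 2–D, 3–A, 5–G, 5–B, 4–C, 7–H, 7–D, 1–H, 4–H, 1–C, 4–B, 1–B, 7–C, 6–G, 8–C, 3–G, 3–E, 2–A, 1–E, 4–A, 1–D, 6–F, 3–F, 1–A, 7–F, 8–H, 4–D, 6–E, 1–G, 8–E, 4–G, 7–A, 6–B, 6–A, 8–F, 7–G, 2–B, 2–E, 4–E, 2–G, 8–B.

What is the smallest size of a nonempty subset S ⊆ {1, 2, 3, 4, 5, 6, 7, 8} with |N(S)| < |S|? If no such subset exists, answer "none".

A matching saturating every left vertex exists, for instance 1→C, 2→D, 3→F, 4→G, 5→B, 6→A, 7→H, 8→E.
By Hall's marriage theorem, this means |N(S)| ≥ |S| for every subset S, so no violating subset exists.

none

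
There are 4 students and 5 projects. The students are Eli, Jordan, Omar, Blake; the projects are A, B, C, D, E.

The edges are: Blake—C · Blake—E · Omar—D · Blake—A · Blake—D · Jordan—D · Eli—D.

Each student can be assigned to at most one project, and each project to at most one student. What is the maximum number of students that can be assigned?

For example, pair Eli→D, Blake→E.
The set {Eli, Jordan, Omar} has only 1 neighbour ({D}), so by Hall's theorem at most 2 of the 4 students can be matched.

2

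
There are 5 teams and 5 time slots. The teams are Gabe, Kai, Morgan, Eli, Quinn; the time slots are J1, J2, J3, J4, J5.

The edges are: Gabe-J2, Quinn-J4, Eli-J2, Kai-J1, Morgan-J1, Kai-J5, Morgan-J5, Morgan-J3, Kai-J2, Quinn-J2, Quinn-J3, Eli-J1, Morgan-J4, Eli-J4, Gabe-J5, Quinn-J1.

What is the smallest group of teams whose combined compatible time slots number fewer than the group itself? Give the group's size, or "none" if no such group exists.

A matching saturating every team exists, for instance Gabe→J2, Kai→J1, Morgan→J5, Eli→J4, Quinn→J3.
By Hall's marriage theorem, this means |N(S)| ≥ |S| for every subset S, so no violating subset exists.

none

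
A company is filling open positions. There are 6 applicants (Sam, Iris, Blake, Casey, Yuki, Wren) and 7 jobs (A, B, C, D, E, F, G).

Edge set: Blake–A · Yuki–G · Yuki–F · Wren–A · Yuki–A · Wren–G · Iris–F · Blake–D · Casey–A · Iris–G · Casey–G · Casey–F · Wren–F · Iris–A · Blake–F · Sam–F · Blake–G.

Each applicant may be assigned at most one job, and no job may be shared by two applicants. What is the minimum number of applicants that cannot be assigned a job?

2

One maximum matching: Sam-F, Iris-A, Blake-D, Casey-G.
The set {Sam, Iris, Casey, Yuki, Wren} has only 3 neighbours ({A, F, G}), so by Hall's theorem at most 4 of the 6 applicants can be matched.
That matches 4 of the 6, leaving 2 unmatched; no matching can do better.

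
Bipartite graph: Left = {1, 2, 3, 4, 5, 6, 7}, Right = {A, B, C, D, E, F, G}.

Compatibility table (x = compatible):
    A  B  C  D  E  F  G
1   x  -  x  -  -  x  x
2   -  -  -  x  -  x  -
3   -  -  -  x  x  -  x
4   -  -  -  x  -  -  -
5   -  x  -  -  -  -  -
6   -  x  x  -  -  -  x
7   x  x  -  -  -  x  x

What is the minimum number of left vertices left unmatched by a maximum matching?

A valid assignment of size 7: 1→A, 2→F, 3→E, 4→D, 5→B, 6→C, 7→G.
All 7 left vertices are matched, so no larger matching exists.
That matches 7 of the 7, leaving 0 unmatched; no matching can do better.

0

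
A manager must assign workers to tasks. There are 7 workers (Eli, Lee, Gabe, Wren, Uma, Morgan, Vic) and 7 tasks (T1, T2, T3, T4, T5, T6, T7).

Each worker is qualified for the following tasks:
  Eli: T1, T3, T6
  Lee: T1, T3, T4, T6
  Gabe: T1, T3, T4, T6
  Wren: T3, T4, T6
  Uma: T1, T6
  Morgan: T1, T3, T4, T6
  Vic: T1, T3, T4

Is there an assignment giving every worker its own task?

No

The set {Eli, Lee, Gabe, Wren, Uma, Morgan, Vic} has only 4 neighbours ({T1, T3, T4, T6}), so by Hall's theorem at most 4 of the 7 workers can be matched.
Hence no matching covers every worker.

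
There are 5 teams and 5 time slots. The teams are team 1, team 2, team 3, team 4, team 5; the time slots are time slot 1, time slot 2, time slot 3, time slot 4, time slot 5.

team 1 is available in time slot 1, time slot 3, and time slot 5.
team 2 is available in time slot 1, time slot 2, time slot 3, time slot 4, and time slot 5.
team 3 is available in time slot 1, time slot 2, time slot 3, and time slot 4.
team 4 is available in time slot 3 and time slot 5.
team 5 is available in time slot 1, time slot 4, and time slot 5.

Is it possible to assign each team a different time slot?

Yes

One maximum matching: team 1–time slot 1, team 2–time slot 5, team 3–time slot 2, team 4–time slot 3, team 5–time slot 4.
Every team is matched, so this is a perfect matching.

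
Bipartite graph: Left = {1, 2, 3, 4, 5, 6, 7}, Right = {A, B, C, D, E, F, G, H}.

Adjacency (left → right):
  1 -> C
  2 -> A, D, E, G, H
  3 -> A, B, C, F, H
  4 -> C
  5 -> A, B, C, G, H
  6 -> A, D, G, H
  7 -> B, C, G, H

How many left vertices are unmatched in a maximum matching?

1

One maximum matching: 1→C, 2→E, 3→H, 5→A, 6→G, 7→B.
The set {1, 4} has only 1 neighbour ({C}), so by Hall's theorem at most 6 of the 7 left vertices can be matched.
That matches 6 of the 7, leaving 1 unmatched; no matching can do better.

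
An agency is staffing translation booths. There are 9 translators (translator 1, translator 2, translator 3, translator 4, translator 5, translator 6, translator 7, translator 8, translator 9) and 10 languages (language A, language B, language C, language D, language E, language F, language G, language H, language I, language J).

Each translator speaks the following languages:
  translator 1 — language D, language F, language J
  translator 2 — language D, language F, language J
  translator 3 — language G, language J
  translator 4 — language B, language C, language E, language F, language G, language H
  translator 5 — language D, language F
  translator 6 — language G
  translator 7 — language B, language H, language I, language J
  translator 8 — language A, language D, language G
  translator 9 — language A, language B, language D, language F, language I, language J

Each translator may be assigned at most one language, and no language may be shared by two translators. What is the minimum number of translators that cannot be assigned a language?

1

One maximum matching: translator 1–language D, translator 2–language J, translator 3–language G, translator 4–language C, translator 5–language F, translator 7–language H, translator 8–language A, translator 9–language B.
The set {translator 1, translator 2, translator 3, translator 5, translator 6} has only 4 neighbours ({language D, language F, language G, language J}), so by Hall's theorem at most 8 of the 9 translators can be matched.
That matches 8 of the 9, leaving 1 unmatched; no matching can do better.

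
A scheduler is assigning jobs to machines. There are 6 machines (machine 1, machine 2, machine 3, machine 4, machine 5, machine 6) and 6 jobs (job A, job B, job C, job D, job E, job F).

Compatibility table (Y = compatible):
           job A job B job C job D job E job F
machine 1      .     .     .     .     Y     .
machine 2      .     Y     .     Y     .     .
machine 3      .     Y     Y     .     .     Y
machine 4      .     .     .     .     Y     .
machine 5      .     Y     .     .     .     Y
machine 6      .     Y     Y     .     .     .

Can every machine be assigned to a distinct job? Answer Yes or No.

No

The set {machine 1, machine 4} has only 1 neighbour ({job E}), so by Hall's theorem at most 5 of the 6 machines can be matched.
Hence no matching covers every machine.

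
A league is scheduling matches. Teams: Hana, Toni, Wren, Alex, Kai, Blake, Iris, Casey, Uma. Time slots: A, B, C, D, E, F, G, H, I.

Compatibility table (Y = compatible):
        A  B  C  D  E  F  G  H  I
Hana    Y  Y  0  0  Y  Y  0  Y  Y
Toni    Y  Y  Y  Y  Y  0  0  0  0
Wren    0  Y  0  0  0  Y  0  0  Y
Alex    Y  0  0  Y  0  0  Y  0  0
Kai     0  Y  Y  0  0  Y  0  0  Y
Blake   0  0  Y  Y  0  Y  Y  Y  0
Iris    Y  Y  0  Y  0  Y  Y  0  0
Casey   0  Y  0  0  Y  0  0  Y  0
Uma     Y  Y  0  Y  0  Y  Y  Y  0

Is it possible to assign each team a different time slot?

A valid assignment of size 9: Hana–H, Toni–E, Wren–I, Alex–D, Kai–C, Blake–F, Iris–A, Casey–B, Uma–G.
Every team is matched, so this is a perfect matching.

Yes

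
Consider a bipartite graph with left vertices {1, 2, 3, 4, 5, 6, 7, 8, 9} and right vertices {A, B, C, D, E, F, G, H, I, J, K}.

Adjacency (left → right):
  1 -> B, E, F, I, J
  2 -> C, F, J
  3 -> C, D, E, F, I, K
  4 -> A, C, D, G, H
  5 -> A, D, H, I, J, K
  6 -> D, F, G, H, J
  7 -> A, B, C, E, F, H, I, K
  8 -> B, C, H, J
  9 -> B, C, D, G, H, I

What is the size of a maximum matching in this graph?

A valid assignment of size 9: 1-B, 2-F, 3-E, 4-H, 5-A, 6-J, 7-K, 8-C, 9-G.
This saturates every left vertex, so 9 is the maximum.

9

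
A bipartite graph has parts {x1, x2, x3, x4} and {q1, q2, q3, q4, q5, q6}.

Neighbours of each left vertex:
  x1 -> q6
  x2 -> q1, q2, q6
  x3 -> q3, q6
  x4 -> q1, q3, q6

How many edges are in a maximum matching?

4

For example, pair x1–q6, x2–q2, x3–q3, x4–q1.
All 4 left vertices are matched, so no larger matching exists.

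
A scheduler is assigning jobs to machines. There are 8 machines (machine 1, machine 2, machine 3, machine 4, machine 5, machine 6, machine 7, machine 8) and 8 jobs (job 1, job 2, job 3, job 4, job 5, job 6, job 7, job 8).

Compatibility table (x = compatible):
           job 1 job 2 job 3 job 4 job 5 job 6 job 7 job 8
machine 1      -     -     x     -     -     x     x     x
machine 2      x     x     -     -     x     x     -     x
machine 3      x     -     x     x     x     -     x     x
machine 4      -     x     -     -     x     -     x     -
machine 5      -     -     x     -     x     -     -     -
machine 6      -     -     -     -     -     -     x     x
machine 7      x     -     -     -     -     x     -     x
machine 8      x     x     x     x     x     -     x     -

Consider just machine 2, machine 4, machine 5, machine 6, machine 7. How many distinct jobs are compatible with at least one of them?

7

The union of neighbours of {machine 2, machine 4, machine 5, machine 6, machine 7} is {job 1, job 2, job 3, job 5, job 6, job 7, job 8}, which has 7 elements.
Since |N(S)| = 7 ≥ |S| = 5, Hall's condition holds for this subset.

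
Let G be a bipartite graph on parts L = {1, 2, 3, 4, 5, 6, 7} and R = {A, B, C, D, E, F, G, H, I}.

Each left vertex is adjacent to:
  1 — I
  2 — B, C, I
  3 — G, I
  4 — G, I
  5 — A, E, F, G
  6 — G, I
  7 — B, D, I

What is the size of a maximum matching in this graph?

5

For example, pair 1-I, 2-C, 3-G, 5-E, 7-B.
The set {1, 3, 4, 6} has only 2 neighbours ({G, I}), so by Hall's theorem at most 5 of the 7 left vertices can be matched.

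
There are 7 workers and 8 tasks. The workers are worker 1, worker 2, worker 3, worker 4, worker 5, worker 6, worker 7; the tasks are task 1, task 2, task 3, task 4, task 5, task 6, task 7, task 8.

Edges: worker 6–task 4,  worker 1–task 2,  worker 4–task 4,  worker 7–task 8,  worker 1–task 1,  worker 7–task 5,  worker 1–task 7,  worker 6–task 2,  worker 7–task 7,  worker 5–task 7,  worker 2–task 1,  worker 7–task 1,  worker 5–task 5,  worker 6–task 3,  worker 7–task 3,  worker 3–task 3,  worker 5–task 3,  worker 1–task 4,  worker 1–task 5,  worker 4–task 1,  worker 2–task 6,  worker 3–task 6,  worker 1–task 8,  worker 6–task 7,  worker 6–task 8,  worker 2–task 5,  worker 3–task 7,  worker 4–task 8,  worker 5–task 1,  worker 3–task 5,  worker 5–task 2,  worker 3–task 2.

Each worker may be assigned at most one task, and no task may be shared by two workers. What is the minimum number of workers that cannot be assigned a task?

0

A valid assignment of size 7: worker 1→task 7, worker 2→task 6, worker 3→task 2, worker 4→task 1, worker 5→task 5, worker 6→task 4, worker 7→task 8.
All 7 workers are matched, so no larger matching exists.
That matches 7 of the 7, leaving 0 unmatched; no matching can do better.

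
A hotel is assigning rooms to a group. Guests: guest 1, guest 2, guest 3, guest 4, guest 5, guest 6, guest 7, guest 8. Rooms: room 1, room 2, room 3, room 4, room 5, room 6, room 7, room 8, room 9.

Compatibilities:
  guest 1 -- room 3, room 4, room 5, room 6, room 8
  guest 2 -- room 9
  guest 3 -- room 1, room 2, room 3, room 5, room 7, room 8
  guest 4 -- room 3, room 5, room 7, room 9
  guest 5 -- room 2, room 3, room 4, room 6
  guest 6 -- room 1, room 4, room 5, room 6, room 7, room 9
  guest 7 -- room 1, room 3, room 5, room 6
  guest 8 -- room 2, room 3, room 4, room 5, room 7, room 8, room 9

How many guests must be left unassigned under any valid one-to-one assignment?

0

A valid assignment of size 8: guest 1–room 6, guest 2–room 9, guest 3–room 5, guest 4–room 7, guest 5–room 3, guest 6–room 4, guest 7–room 1, guest 8–room 8.
All 8 guests are matched, so no larger matching exists.
That matches 8 of the 8, leaving 0 unmatched; no matching can do better.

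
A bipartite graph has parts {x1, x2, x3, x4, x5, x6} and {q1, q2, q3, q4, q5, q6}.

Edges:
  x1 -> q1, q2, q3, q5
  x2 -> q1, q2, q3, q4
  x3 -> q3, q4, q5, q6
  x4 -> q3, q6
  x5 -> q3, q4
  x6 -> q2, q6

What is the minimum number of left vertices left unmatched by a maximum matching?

One maximum matching: x1–q1, x2–q4, x3–q5, x4–q6, x5–q3, x6–q2.
All 6 left vertices are matched, so no larger matching exists.
That matches 6 of the 6, leaving 0 unmatched; no matching can do better.

0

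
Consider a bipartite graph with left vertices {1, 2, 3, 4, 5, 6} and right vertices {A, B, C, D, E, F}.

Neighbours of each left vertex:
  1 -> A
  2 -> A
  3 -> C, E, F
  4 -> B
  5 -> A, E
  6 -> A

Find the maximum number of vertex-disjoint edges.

A valid assignment of size 4: 1→A, 3→C, 4→B, 5→E.
The set {1, 2, 6} has only 1 neighbour ({A}), so by Hall's theorem at most 4 of the 6 left vertices can be matched.

4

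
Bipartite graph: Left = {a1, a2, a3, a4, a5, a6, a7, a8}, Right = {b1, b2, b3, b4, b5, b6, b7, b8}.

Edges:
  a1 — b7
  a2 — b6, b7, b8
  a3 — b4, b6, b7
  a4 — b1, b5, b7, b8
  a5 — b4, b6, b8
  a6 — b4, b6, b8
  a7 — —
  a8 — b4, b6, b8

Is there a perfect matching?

No

The set {a1, a2, a3, a5, a6, a7, a8} has only 4 neighbours ({b4, b6, b7, b8}), so by Hall's theorem at most 5 of the 8 left vertices can be matched.
Hence no matching covers every left vertex.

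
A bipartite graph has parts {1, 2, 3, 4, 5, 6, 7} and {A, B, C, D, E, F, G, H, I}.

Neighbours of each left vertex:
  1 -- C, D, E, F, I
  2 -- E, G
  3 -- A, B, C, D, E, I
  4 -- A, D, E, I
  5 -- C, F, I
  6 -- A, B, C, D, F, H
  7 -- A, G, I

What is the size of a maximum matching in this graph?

For example, pair 1–F, 2–G, 3–A, 4–E, 5–C, 6–H, 7–I.
All 7 left vertices are matched, so no larger matching exists.

7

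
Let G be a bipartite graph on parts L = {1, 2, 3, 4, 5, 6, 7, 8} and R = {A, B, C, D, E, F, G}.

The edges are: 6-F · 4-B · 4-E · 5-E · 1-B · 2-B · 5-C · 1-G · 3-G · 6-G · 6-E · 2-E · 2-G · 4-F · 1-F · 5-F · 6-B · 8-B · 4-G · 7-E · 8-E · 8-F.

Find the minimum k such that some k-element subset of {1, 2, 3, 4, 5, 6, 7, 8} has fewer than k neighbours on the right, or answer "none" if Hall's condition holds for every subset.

Take S = {1, 2, 3, 4, 6}. Its neighbourhood is {B, E, F, G}, so |N(S)| = 4 < |S| = 5.
Every subset of size less than 5 has at least as many neighbours as members, so 5 is the minimum.

5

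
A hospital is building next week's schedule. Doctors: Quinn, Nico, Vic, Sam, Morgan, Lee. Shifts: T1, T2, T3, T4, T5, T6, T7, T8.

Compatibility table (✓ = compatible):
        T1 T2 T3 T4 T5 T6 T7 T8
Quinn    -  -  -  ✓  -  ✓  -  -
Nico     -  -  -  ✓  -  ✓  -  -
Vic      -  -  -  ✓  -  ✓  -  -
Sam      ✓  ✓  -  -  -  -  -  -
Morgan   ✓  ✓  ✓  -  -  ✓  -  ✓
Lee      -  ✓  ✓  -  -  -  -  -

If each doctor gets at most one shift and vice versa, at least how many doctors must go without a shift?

A valid assignment of size 5: Quinn–T4, Nico–T6, Sam–T1, Morgan–T3, Lee–T2.
The set {Quinn, Nico, Vic} has only 2 neighbours ({T4, T6}), so by Hall's theorem at most 5 of the 6 doctors can be matched.
That matches 5 of the 6, leaving 1 unmatched; no matching can do better.

1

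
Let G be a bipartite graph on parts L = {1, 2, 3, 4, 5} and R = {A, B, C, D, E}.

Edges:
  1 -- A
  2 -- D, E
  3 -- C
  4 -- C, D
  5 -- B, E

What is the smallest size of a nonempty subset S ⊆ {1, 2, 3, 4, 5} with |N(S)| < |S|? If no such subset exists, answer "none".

A matching saturating every left vertex exists, for instance 1→A, 2→E, 3→C, 4→D, 5→B.
By Hall's marriage theorem, this means |N(S)| ≥ |S| for every subset S, so no violating subset exists.

none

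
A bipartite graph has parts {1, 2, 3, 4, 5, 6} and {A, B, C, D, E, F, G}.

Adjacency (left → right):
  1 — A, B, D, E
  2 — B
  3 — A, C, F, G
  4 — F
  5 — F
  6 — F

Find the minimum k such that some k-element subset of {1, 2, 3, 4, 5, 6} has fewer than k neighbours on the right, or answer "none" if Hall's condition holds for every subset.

Take S = {4, 5}. Its neighbourhood is {F}, so |N(S)| = 1 < |S| = 2.
No single vertex violates Hall's condition since each has at least one neighbour, so 2 is the minimum.

2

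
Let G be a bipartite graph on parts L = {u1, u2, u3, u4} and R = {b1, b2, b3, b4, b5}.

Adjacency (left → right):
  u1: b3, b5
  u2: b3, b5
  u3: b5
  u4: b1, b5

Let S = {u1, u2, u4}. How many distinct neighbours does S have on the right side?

The union of neighbours of {u1, u2, u4} is {b1, b3, b5}, which has 3 elements.
Since |N(S)| = 3 ≥ |S| = 3, Hall's condition holds for this subset.

3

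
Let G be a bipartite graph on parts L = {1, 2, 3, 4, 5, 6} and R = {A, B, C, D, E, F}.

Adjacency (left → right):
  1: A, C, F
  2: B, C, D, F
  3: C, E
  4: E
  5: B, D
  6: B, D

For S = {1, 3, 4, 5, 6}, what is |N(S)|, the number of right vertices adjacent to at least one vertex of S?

The union of neighbours of {1, 3, 4, 5, 6} is {A, B, C, D, E, F}, which has 6 elements.
Since |N(S)| = 6 ≥ |S| = 5, Hall's condition holds for this subset.

6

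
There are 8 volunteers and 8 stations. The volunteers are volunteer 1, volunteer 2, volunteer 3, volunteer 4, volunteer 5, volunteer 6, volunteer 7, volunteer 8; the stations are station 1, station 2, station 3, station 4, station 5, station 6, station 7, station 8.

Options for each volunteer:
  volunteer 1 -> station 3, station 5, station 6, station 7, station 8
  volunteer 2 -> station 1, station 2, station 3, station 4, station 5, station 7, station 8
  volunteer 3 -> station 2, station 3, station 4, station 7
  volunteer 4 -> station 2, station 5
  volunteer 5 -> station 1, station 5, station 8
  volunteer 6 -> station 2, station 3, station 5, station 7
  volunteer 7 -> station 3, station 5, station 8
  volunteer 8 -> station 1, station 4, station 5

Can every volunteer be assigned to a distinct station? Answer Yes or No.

One maximum matching: volunteer 1-station 6, volunteer 2-station 7, volunteer 3-station 4, volunteer 4-station 5, volunteer 5-station 8, volunteer 6-station 2, volunteer 7-station 3, volunteer 8-station 1.
All 8 volunteers are covered.

Yes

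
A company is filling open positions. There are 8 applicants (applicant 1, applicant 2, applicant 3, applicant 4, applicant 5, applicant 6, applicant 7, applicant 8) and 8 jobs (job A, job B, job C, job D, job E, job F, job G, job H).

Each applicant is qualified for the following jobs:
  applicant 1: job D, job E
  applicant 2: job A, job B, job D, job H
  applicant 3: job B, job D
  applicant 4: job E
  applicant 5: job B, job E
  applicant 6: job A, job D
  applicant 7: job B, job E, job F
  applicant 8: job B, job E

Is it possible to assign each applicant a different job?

The set {applicant 1, applicant 3, applicant 4, applicant 5, applicant 8} has only 3 neighbours ({job B, job D, job E}), so by Hall's theorem at most 6 of the 8 applicants can be matched.
Hence no matching covers every applicant.

No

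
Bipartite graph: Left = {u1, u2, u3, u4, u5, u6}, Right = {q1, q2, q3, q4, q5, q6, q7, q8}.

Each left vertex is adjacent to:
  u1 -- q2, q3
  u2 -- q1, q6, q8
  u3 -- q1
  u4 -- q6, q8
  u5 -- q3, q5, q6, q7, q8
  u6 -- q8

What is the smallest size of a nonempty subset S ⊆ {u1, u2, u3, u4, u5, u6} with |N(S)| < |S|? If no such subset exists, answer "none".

Take S = {u2, u3, u4, u6}. Its neighbourhood is {q1, q6, q8}, so |N(S)| = 3 < |S| = 4.
Every subset of size less than 4 has at least as many neighbours as members, so 4 is the minimum.

4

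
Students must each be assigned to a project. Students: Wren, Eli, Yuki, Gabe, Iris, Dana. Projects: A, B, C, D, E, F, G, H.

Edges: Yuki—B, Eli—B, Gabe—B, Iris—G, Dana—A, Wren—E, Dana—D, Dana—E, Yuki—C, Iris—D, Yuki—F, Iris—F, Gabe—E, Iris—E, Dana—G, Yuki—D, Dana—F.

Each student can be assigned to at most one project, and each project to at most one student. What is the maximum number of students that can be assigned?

For example, pair Wren–E, Eli–B, Yuki–F, Iris–D, Dana–G.
The set {Wren, Eli, Gabe} has only 2 neighbours ({B, E}), so by Hall's theorem at most 5 of the 6 students can be matched.

5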